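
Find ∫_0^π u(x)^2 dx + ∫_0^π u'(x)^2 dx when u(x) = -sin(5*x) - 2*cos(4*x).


||u||_{H^1(0,π)}^2 = 680/9 + 47*π

u'(x) = 8*sin(4*x) - 5*cos(5*x).
Expand u² and (u')² and integrate term by term on (0, π), using: for integers n ≥ 1, ∫_0^π sin²(nx) dx = ∫_0^π cos²(nx) dx = π/2; for n ≠ n', ∫_0^π sin(nx)sin(n'x) dx = ∫_0^π cos(nx)cos(n'x) dx = 0; and by product-to-sum, ∫_0^π sin(nx)cos(n'x) dx = ½∫_0^π [sin((n+n')x) + sin((n−n')x)] dx, which is 0 when n+n' is even and 2n/(n²−n'²) when n+n' is odd (it need not vanish on (0, π)).
  u² squared terms: (-1)²·∫sin(5x)² dx = 1·π/2 = π/2;  (-2)²·∫cos(4x)² dx = 4·π/2 = 2*π.
  u² cross terms: 2·(-1)·(-2)·∫sin(5x)·cos(4x) dx = 4·(10/9) = 40/9.
  So ∫_0^π u² dx = π/2 + 2*π + 40/9 = 40/9 + 5*π/2.
  (u')² squared terms: (-5)²·∫cos(5x)² dx = 25·π/2 = 25*π/2;  (8)²·∫sin(4x)² dx = 64·π/2 = 32*π.
  (u')² cross terms: 2·(-5)·(8)·∫cos(5x)·sin(4x) dx = -80·(-8/9) = 640/9.
  So ∫_0^π (u')² dx = 25*π/2 + 32*π + 640/9 = 640/9 + 89*π/2.
||u||_{H^1}^2 = (40/9 + 5*π/2) + (640/9 + 89*π/2) = 680/9 + 47*π.


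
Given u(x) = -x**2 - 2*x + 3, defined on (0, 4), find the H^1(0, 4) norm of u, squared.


||u||_{H^1}^2 = 7852/15

The H^1 norm (squared) on an interval (0, L) is
  ||u||_{H^1}^2 = ∫_0^L u(x)^2 dx + ∫_0^L u'(x)^2 dx.
Compute u'(x) = -2*x - 2.
Then u(x)^2 = x**4 + 4*x**3 - 2*x**2 - 12*x + 9 and u'(x)^2 = 4*x**2 + 8*x + 4.
Integrate each monomial from 0 to 4 using ∫_0^4 c·x^n dx = c·4^(n+1)/(n+1):
  ∫_0^4 u(x)^2 dx = ∫_0^4 (x^4 + 4*x^3 - 2*x^2 - 12*x + 9) dx. Term by term:
    ∫_0^4 x^4 dx = 1024/5;  ∫_0^4 4*x^3 dx = 256;  ∫_0^4 -2*x^2 dx = -128/3;
    ∫_0^4 -12*x dx = -96;  ∫_0^4 9 dx = 36.
  Sum: 1024/5 + 256 − 128/3 − 96 + 36 = 5372/15.
  ∫_0^4 u'(x)^2 dx = ∫_0^4 (4*x^2 + 8*x + 4) dx. Term by term:
    ∫_0^4 4*x^2 dx = 256/3;  ∫_0^4 8*x dx = 64;  ∫_0^4 4 dx = 16.
  Sum: 256/3 + 64 + 16 = 496/3.
Adding: ||u||_{H^1}^2 = 5372/15 + 496/3 = 7852/15.


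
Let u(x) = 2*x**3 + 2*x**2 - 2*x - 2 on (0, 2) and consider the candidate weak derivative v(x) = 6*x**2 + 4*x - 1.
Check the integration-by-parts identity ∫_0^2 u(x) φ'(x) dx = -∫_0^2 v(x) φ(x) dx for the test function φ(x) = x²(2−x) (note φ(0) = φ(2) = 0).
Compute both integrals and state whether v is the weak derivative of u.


LHS = -248/15, RHS = -268/15. No, v is not the weak derivative of u.

u(x) = 2*x**3 + 2*x**2 - 2*x - 2, classical derivative u'(x) = 6*x**2 + 4*x - 2.
φ(x) = x²(2−x), so φ'(x) = x*(4 - 3*x).
Note φ(0) = φ(2) = 0, so the boundary term u·φ vanishes.
LHS = ∫_0^2 u(x) φ'(x) dx = ∫_0^2 (-6*x^5 + 2*x^4 + 14*x^3 - 2*x^2 - 8*x) dx. Term by term:
  ∫_0^2 -6*x^5 dx = -64;  ∫_0^2 2*x^4 dx = 64/5;  ∫_0^2 14*x^3 dx = 56;
  ∫_0^2 -2*x^2 dx = -16/3;  ∫_0^2 -8*x dx = -16.
Sum: -64 + 64/5 + 56 − 16/3 − 16 = -248/15.
So LHS = -248/15.
∫_0^2 v(x) φ(x) dx = ∫_0^2 (-6*x^5 + 8*x^4 + 9*x^3 - 2*x^2) dx. Term by term:
  ∫_0^2 -6*x^5 dx = -64;  ∫_0^2 8*x^4 dx = 256/5;  ∫_0^2 9*x^3 dx = 36;
  ∫_0^2 -2*x^2 dx = -16/3.
Sum: -64 + 256/5 + 36 − 16/3 = 268/15.
So RHS = -∫_0^2 v(x) φ(x) dx = -268/15.
LHS − RHS = 4/3 ≠ 0, so the identity fails.
(For a valid weak derivative the identity must hold for EVERY test function, in particular this one. The failure shows v is NOT the weak derivative of u.)
Correct weak derivative would be u'(x) = 6*x**2 + 4*x - 2.


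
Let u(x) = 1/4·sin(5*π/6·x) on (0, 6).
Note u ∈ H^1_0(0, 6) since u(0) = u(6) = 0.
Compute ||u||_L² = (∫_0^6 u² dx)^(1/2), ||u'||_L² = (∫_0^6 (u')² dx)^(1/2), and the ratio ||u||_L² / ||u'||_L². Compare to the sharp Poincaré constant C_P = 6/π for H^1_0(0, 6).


||u||_L² / ||u'||_L² = 6/(5*π) < C_P = 6/π.

u(x) = 1/4·sin(5*π/6·x), so u'(x) = 5*π*cos(5*π*x/6)/24.
Writing u(x) = A·sin(kπx/L) with A = 1/4 and k = 5, use ∫_0^L sin²(kπx/L) dx = L/2 and ∫_0^L cos²(kπx/L) dx = L/2.
u² = 1/16·sin²(5*π/6·x) and (u')² = 25*π^2/576·cos²(5*π/6·x), and each of sin², cos² integrates to L/2 = 3 over (0, 6).
∫_0^6 u² dx = 3/16, so ||u||_L² = sqrt(3)/4.
∫_0^6 (u')² dx = 25*π^2/192, so ||u'||_L² = 5*sqrt(3)*π/24.
Ratio ||u||_L² / ||u'||_L² = 6/(5*π).
Sharp Poincaré constant on H^1_0(0, 6) is C_P = L/π = 6/π, achieved by sin(π/6·x).
This is the k = 5 harmonic; the ratio L/(kπ) is strictly less than C_P = L/π, consistent with the sharp inequality ||u||_L² ≤ C_P ||u'||_L².


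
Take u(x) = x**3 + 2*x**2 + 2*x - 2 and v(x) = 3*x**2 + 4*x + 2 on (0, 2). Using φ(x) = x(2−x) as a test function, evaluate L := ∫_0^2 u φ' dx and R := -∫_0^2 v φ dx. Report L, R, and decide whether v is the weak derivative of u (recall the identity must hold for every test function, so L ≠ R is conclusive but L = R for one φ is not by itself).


LHS = -64/5, RHS = -64/5. Yes, v = u' weakly.

u(x) = x**3 + 2*x**2 + 2*x - 2, classical derivative u'(x) = 3*x**2 + 4*x + 2.
φ(x) = x(2−x), so φ'(x) = 2 - 2*x.
Note φ(0) = φ(2) = 0, so the boundary term u·φ vanishes.
LHS = ∫_0^2 u(x) φ'(x) dx = ∫_0^2 (-2*x^4 - 2*x^3 + 8*x - 4) dx. Term by term:
  ∫_0^2 -2*x^4 dx = -64/5;  ∫_0^2 -2*x^3 dx = -8;  ∫_0^2 8*x dx = 16;
  ∫_0^2 -4 dx = -8.
Sum: -64/5 − 8 + 16 − 8 = -64/5.
So LHS = -64/5.
∫_0^2 v(x) φ(x) dx = ∫_0^2 (-3*x^4 + 2*x^3 + 6*x^2 + 4*x) dx. Term by term:
  ∫_0^2 -3*x^4 dx = -96/5;  ∫_0^2 2*x^3 dx = 8;  ∫_0^2 6*x^2 dx = 16;
  ∫_0^2 4*x dx = 8.
Sum: -96/5 + 8 + 16 + 8 = 64/5.
So RHS = -∫_0^2 v(x) φ(x) dx = -64/5.
LHS = RHS, so the identity holds for this test φ.
Moreover u is smooth here and v(x) = u'(x) = 3*x**2 + 4*x + 2 pointwise, so the identity holds for every test function. Hence v is the weak derivative of u.


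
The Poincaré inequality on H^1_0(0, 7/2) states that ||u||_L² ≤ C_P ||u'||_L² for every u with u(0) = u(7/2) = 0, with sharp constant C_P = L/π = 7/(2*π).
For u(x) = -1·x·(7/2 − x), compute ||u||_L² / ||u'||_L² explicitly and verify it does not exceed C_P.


||u||_L² / ||u'||_L² = 7*sqrt(10)/20 < C_P = 7/(2*π).

u(x) = -1·x·(7/2 − x), so u'(x) = 2*x - 7/2.
u(x) = -1·x·(7/2 − x) vanishes at x = 0 and x = 7/2, so u ∈ H^1_0(0, 7/2). Differentiate via the product rule and integrate the resulting polynomials term by term.
  ∫_0^7/2 u² dx = ∫_0^7/2 (x^4 - 7*x^3 + 49*x^2/4) dx. Term by term:
    ∫_0^7/2 x^4 dx = 16807/160;  ∫_0^7/2 -7*x^3 dx = -16807/64;  ∫_0^7/2 49*x^2/4 dx = 16807/96.
  Sum: 16807/160 − 16807/64 + 16807/96 = 16807/960.
  ∫_0^7/2 (u')² dx = ∫_0^7/2 (4*x^2 - 14*x + 49/4) dx. Term by term:
    ∫_0^7/2 4*x^2 dx = 343/6;  ∫_0^7/2 -14*x dx = -343/4;  ∫_0^7/2 49/4 dx = 343/8.
  Sum: 343/6 − 343/4 + 343/8 = 343/24.
∫_0^7/2 u² dx = 16807/960, so ||u||_L² = 49*sqrt(105)/120.
∫_0^7/2 (u')² dx = 343/24, so ||u'||_L² = 7*sqrt(42)/12.
Ratio ||u||_L² / ||u'||_L² = 7*sqrt(10)/20.
Sharp Poincaré constant on H^1_0(0, 7/2) is C_P = L/π = 7/(2*π), achieved by sin(2*π/7·x).
A polynomial bump cannot attain the sharp Poincaré constant (only the first sine eigenfunction does), so the ratio is strictly less than C_P, consistent with ||u||_L² ≤ C_P ||u'||_L².


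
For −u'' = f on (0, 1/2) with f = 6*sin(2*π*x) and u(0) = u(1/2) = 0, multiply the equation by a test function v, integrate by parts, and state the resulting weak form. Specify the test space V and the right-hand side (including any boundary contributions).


V = H^1_0(0, 1/2) (so v(0) = v(1/2) = 0); weak form: ∫_0^1/2 u'v' dx = ∫_0^1/2 (6*sin(2*π*x)) v dx for all v ∈ V.

Multiply both sides by a test function v and integrate from 0 to 1/2:
  ∫_0^1/2 −u''(x) v(x) dx = ∫_0^1/2 f(x) v(x) dx.
Integrate the LHS by parts once:
  ∫_0^1/2 −u'' v dx = −[u'(x) v(x)]_0^1/2 + ∫_0^1/2 u'(x) v'(x) dx.
Thus ∫_0^1/2 u'(x) v'(x) dx = ∫_0^1/2 f(x) v(x) dx + [u'(x) v(x)]_0^1/2.
Choose V so that boundary terms are either known or forced to vanish.
u is Dirichlet: u(0) = u(1/2) = 0. Let V = H^1_0(0, 1/2); then v(0) = v(1/2) = 0, and [u' v]_0^1/2 = 0.
Weak formulation: find u (satisfying any essential BC) such that ∫_0^1/2 u'(x) v'(x) dx = ∫_0^1/2 f v dx for all v ∈ V.
Substituting f(x) = 6*sin(2*π*x), the right-hand side is ∫_0^1/2 (6*sin(2*π*x)) v dx.


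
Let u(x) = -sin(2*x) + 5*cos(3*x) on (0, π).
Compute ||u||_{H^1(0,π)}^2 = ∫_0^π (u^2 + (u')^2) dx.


||u||_{H^1(0,π)}^2 = 80 + 255*π/2

u'(x) = -15*sin(3*x) - 2*cos(2*x).
Expand u² and (u')² and integrate term by term on (0, π), using: for integers n ≥ 1, ∫_0^π sin²(nx) dx = ∫_0^π cos²(nx) dx = π/2; for n ≠ n', ∫_0^π sin(nx)sin(n'x) dx = ∫_0^π cos(nx)cos(n'x) dx = 0; and by product-to-sum, ∫_0^π sin(nx)cos(n'x) dx = ½∫_0^π [sin((n+n')x) + sin((n−n')x)] dx, which is 0 when n+n' is even and 2n/(n²−n'²) when n+n' is odd (it need not vanish on (0, π)).
  u² squared terms: (-1)²·∫sin(2x)² dx = 1·π/2 = π/2;  (5)²·∫cos(3x)² dx = 25·π/2 = 25*π/2.
  u² cross terms: 2·(-1)·(5)·∫sin(2x)·cos(3x) dx = -10·(-4/5) = 8.
  So ∫_0^π u² dx = π/2 + 25*π/2 + 8 = 8 + 13*π.
  (u')² squared terms: (-15)²·∫sin(3x)² dx = 225·π/2 = 225*π/2;  (-2)²·∫cos(2x)² dx = 4·π/2 = 2*π.
  (u')² cross terms: 2·(-15)·(-2)·∫sin(3x)·cos(2x) dx = 60·(6/5) = 72.
  So ∫_0^π (u')² dx = 225*π/2 + 2*π + 72 = 72 + 229*π/2.
||u||_{H^1}^2 = (8 + 13*π) + (72 + 229*π/2) = 80 + 255*π/2.


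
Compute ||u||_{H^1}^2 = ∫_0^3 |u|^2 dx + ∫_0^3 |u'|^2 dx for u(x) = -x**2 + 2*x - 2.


||u||_{H^1}^2 = 138/5

The H^1 norm (squared) on an interval (0, L) is
  ||u||_{H^1}^2 = ∫_0^L u(x)^2 dx + ∫_0^L u'(x)^2 dx.
Compute u'(x) = 2 - 2*x.
Then u(x)^2 = x**4 - 4*x**3 + 8*x**2 - 8*x + 4 and u'(x)^2 = 4*x**2 - 8*x + 4.
Integrate each monomial from 0 to 3 using ∫_0^3 c·x^n dx = c·3^(n+1)/(n+1):
  ∫_0^3 u(x)^2 dx = ∫_0^3 (x^4 - 4*x^3 + 8*x^2 - 8*x + 4) dx. Term by term:
    ∫_0^3 x^4 dx = 243/5;  ∫_0^3 -4*x^3 dx = -81;  ∫_0^3 8*x^2 dx = 72;
    ∫_0^3 -8*x dx = -36;  ∫_0^3 4 dx = 12.
  Sum: 243/5 − 81 + 72 − 36 + 12 = 78/5.
  ∫_0^3 u'(x)^2 dx = ∫_0^3 (4*x^2 - 8*x + 4) dx. Term by term:
    ∫_0^3 4*x^2 dx = 36;  ∫_0^3 -8*x dx = -36;  ∫_0^3 4 dx = 12.
  Sum: 36 − 36 + 12 = 12.
Adding: ||u||_{H^1}^2 = 78/5 + 12 = 138/5.


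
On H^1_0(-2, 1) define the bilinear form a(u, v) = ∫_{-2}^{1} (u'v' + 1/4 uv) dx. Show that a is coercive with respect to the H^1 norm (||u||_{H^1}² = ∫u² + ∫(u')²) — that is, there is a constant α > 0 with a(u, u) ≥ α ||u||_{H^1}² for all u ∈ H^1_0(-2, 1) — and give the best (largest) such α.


α = (9/4 + π^2)/(9 + π^2)

Coercivity of a(·,·) on H^1_0(-2, 1) means a(u, u) ≥ α ||u||_{H^1}² for every u ∈ H^1_0.
The interval has length L = 3, and Poincaré/coercivity depend only on L. Here a(u, u) = ∫(u')² + (1/4)·∫u².
Here 0 < c = 1/4 < 1. The condition a(u,u) ≥ α||u||_{H^1}² reads (1−α)∫(u')² ≥ (α−c)∫u². Any admissible α is ≤ 1 (rapidly oscillating u have ∫u²/∫(u')² → 0), and α = 1 would force 0 ≥ (1−c)∫u², impossible since c < 1; so 1−α > 0. By the sharp Poincaré inequality on H^1_0 of an interval of length L, ∫(u')² ≥ (π/L)²∫u² with equality for the first sine mode sin(π(x−x₀)/L) (x₀ the left endpoint), so the inequality holds for all u iff (1−α)(π/L)² ≥ α − c, i.e. α ≤ ((π/L)² + c)/((π/L)² + 1) = (1 + c(L/π)²)/(1 + (L/π)²). With (π/L)² = π^2/9 and c = 1/4, the largest admissible constant is α = ((π/L)² + c)/((π/L)² + 1).
Simplifying, α = (9/4 + π^2)/(9 + π^2).


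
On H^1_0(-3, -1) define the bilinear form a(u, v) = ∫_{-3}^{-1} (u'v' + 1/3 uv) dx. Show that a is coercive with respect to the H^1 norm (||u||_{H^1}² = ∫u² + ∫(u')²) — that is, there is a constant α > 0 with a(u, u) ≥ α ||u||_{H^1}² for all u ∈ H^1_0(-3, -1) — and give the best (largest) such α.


α = (4/3 + π^2)/(4 + π^2)

Coercivity of a(·,·) on H^1_0(-3, -1) means a(u, u) ≥ α ||u||_{H^1}² for every u ∈ H^1_0.
The interval has length L = 2, and Poincaré/coercivity depend only on L. Here a(u, u) = ∫(u')² + (1/3)·∫u².
Here 0 < c = 1/3 < 1. The condition a(u,u) ≥ α||u||_{H^1}² reads (1−α)∫(u')² ≥ (α−c)∫u². Any admissible α is ≤ 1 (rapidly oscillating u have ∫u²/∫(u')² → 0), and α = 1 would force 0 ≥ (1−c)∫u², impossible since c < 1; so 1−α > 0. By the sharp Poincaré inequality on H^1_0 of an interval of length L, ∫(u')² ≥ (π/L)²∫u² with equality for the first sine mode sin(π(x−x₀)/L) (x₀ the left endpoint), so the inequality holds for all u iff (1−α)(π/L)² ≥ α − c, i.e. α ≤ ((π/L)² + c)/((π/L)² + 1) = (1 + c(L/π)²)/(1 + (L/π)²). With (π/L)² = π^2/4 and c = 1/3, the largest admissible constant is α = ((π/L)² + c)/((π/L)² + 1).
Simplifying, α = (4/3 + π^2)/(4 + π^2).


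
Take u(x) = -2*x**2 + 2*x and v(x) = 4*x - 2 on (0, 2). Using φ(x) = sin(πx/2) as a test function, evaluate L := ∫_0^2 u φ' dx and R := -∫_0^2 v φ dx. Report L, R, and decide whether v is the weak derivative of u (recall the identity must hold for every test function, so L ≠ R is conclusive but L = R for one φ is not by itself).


LHS = 8/π, RHS = -8/π. No, v is not the weak derivative of u.

u(x) = -2*x**2 + 2*x, classical derivative u'(x) = 2 - 4*x.
φ(x) = sin(πx/2), so φ'(x) = π*cos(π*x/2)/2.
Note φ(0) = φ(2) = 0, so the boundary term u·φ vanishes.
LHS = ∫_0^2 u(x) φ'(x) dx = ∫_0^2 (-π*x^2*cos(π*x/2) + π*x*cos(π*x/2)) dx. Term by term:
  ∫_0^2 π*x*cos(π*x/2) dx = -8/π;  ∫_0^2 -π*x^2*cos(π*x/2) dx = 16/π.
Sum: -8/π + 16/π = 8/π.
So LHS = 8/π.
∫_0^2 v(x) φ(x) dx = ∫_0^2 (4*x*sin(π*x/2) - 2*sin(π*x/2)) dx. Term by term:
  ∫_0^2 -2*sin(π*x/2) dx = -8/π;  ∫_0^2 4*x*sin(π*x/2) dx = 16/π.
Sum: -8/π + 16/π = 8/π.
So RHS = -∫_0^2 v(x) φ(x) dx = -8/π.
LHS − RHS = 16/π ≠ 0, so the identity fails.
(For a valid weak derivative the identity must hold for EVERY test function, in particular this one. The failure shows v is NOT the weak derivative of u.)
Correct weak derivative would be u'(x) = 2 - 4*x.


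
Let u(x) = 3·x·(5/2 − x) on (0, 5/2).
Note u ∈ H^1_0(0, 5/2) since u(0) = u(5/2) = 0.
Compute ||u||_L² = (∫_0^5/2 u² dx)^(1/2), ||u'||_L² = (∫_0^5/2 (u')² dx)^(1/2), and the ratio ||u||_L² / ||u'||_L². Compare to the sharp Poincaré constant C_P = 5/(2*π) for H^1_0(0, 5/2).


||u||_L² / ||u'||_L² = sqrt(10)/4 < C_P = 5/(2*π).

u(x) = 3·x·(5/2 − x), so u'(x) = 15/2 - 6*x.
u(x) = 3·x·(5/2 − x) vanishes at x = 0 and x = 5/2, so u ∈ H^1_0(0, 5/2). Differentiate via the product rule and integrate the resulting polynomials term by term.
  ∫_0^5/2 u² dx = ∫_0^5/2 (9*x^4 - 45*x^3 + 225*x^2/4) dx. Term by term:
    ∫_0^5/2 9*x^4 dx = 5625/32;  ∫_0^5/2 -45*x^3 dx = -28125/64;  ∫_0^5/2 225*x^2/4 dx = 9375/32.
  Sum: 5625/32 − 28125/64 + 9375/32 = 1875/64.
  ∫_0^5/2 (u')² dx = ∫_0^5/2 (36*x^2 - 90*x + 225/4) dx. Term by term:
    ∫_0^5/2 36*x^2 dx = 375/2;  ∫_0^5/2 -90*x dx = -1125/4;  ∫_0^5/2 225/4 dx = 1125/8.
  Sum: 375/2 − 1125/4 + 1125/8 = 375/8.
∫_0^5/2 u² dx = 1875/64, so ||u||_L² = 25*sqrt(3)/8.
∫_0^5/2 (u')² dx = 375/8, so ||u'||_L² = 5*sqrt(30)/4.
Ratio ||u||_L² / ||u'||_L² = sqrt(10)/4.
Sharp Poincaré constant on H^1_0(0, 5/2) is C_P = L/π = 5/(2*π), achieved by sin(2*π/5·x).
A polynomial bump cannot attain the sharp Poincaré constant (only the first sine eigenfunction does), so the ratio is strictly less than C_P, consistent with ||u||_L² ≤ C_P ||u'||_L².


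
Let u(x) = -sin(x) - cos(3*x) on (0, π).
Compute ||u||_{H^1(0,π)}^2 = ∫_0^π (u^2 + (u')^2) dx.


||u||_{H^1(0,π)}^2 = 6*π

u'(x) = 3*sin(3*x) - cos(x).
Expand u² and (u')² and integrate term by term on (0, π), using: for integers n ≥ 1, ∫_0^π sin²(nx) dx = ∫_0^π cos²(nx) dx = π/2; for n ≠ n', ∫_0^π sin(nx)sin(n'x) dx = ∫_0^π cos(nx)cos(n'x) dx = 0; and by product-to-sum, ∫_0^π sin(nx)cos(n'x) dx = ½∫_0^π [sin((n+n')x) + sin((n−n')x)] dx, which is 0 when n+n' is even and 2n/(n²−n'²) when n+n' is odd (it need not vanish on (0, π)).
  u² squared terms: (-1)²·∫cos(3x)² dx = 1·π/2 = π/2;  (-1)²·∫sin(x)² dx = 1·π/2 = π/2.
  u² cross terms: 2·(-1)·(-1)·∫cos(3x)·sin(x) dx = 2·(0) = 0.
  So ∫_0^π u² dx = π/2 + π/2 + 0 = π.
  (u')² squared terms: (-1)²·∫cos(x)² dx = 1·π/2 = π/2;  (3)²·∫sin(3x)² dx = 9·π/2 = 9*π/2.
  (u')² cross terms: 2·(-1)·(3)·∫cos(x)·sin(3x) dx = -6·(0) = 0.
  So ∫_0^π (u')² dx = π/2 + 9*π/2 + 0 = 5*π.
||u||_{H^1}^2 = (π) + (5*π) = 6*π.


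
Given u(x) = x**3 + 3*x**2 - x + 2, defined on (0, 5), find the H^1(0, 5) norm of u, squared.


||u||_{H^1}^2 = 1836025/42

The H^1 norm (squared) on an interval (0, L) is
  ||u||_{H^1}^2 = ∫_0^L u(x)^2 dx + ∫_0^L u'(x)^2 dx.
Compute u'(x) = 3*x**2 + 6*x - 1.
Then u(x)^2 = x**6 + 6*x**5 + 7*x**4 - 2*x**3 + 13*x**2 - 4*x + 4 and u'(x)^2 = 9*x**4 + 36*x**3 + 30*x**2 - 12*x + 1.
Integrate each monomial from 0 to 5 using ∫_0^5 c·x^n dx = c·5^(n+1)/(n+1):
  ∫_0^5 u(x)^2 dx = ∫_0^5 (x^6 + 6*x^5 + 7*x^4 - 2*x^3 + 13*x^2 - 4*x + 4) dx. Term by term:
    ∫_0^5 x^6 dx = 78125/7;  ∫_0^5 6*x^5 dx = 15625;  ∫_0^5 7*x^4 dx = 4375;
    ∫_0^5 -2*x^3 dx = -625/2;  ∫_0^5 13*x^2 dx = 1625/3;  ∫_0^5 -4*x dx = -50;
    ∫_0^5 4 dx = 20.
  Sum: 78125/7 + 15625 + 4375 − 625/2 + 1625/3 − 50 + 20 = 1317115/42.
  ∫_0^5 u'(x)^2 dx = ∫_0^5 (9*x^4 + 36*x^3 + 30*x^2 - 12*x + 1) dx. Term by term:
    ∫_0^5 9*x^4 dx = 5625;  ∫_0^5 36*x^3 dx = 5625;  ∫_0^5 30*x^2 dx = 1250;
    ∫_0^5 -12*x dx = -150;  ∫_0^5 1 dx = 5.
  Sum: 5625 + 5625 + 1250 − 150 + 5 = 12355.
Adding: ||u||_{H^1}^2 = 1317115/42 + 12355 = 1836025/42.


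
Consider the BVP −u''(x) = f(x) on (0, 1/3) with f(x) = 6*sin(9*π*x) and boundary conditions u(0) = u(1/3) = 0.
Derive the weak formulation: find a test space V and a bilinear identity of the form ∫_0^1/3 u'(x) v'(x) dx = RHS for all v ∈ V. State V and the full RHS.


V = H^1_0(0, 1/3) (so v(0) = v(1/3) = 0); weak form: ∫_0^1/3 u'v' dx = ∫_0^1/3 (6*sin(9*π*x)) v dx for all v ∈ V.

Multiply both sides by a test function v and integrate from 0 to 1/3:
  ∫_0^1/3 −u''(x) v(x) dx = ∫_0^1/3 f(x) v(x) dx.
Integrate the LHS by parts once:
  ∫_0^1/3 −u'' v dx = −[u'(x) v(x)]_0^1/3 + ∫_0^1/3 u'(x) v'(x) dx.
Thus ∫_0^1/3 u'(x) v'(x) dx = ∫_0^1/3 f(x) v(x) dx + [u'(x) v(x)]_0^1/3.
Choose V so that boundary terms are either known or forced to vanish.
u is Dirichlet: u(0) = u(1/3) = 0. Let V = H^1_0(0, 1/3); then v(0) = v(1/3) = 0, and [u' v]_0^1/3 = 0.
Weak formulation: find u (satisfying any essential BC) such that ∫_0^1/3 u'(x) v'(x) dx = ∫_0^1/3 f v dx for all v ∈ V.
Substituting f(x) = 6*sin(9*π*x), the right-hand side is ∫_0^1/3 (6*sin(9*π*x)) v dx.


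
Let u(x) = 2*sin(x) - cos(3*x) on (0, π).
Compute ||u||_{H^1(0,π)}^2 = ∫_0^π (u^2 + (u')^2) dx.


||u||_{H^1(0,π)}^2 = 9*π

u'(x) = 3*sin(3*x) + 2*cos(x).
Expand u² and (u')² and integrate term by term on (0, π), using: for integers n ≥ 1, ∫_0^π sin²(nx) dx = ∫_0^π cos²(nx) dx = π/2; for n ≠ n', ∫_0^π sin(nx)sin(n'x) dx = ∫_0^π cos(nx)cos(n'x) dx = 0; and by product-to-sum, ∫_0^π sin(nx)cos(n'x) dx = ½∫_0^π [sin((n+n')x) + sin((n−n')x)] dx, which is 0 when n+n' is even and 2n/(n²−n'²) when n+n' is odd (it need not vanish on (0, π)).
  u² squared terms: (-1)²·∫cos(3x)² dx = 1·π/2 = π/2;  (2)²·∫sin(x)² dx = 4·π/2 = 2*π.
  u² cross terms: 2·(-1)·(2)·∫cos(3x)·sin(x) dx = -4·(0) = 0.
  So ∫_0^π u² dx = π/2 + 2*π + 0 = 5*π/2.
  (u')² squared terms: (2)²·∫cos(x)² dx = 4·π/2 = 2*π;  (3)²·∫sin(3x)² dx = 9·π/2 = 9*π/2.
  (u')² cross terms: 2·(2)·(3)·∫cos(x)·sin(3x) dx = 12·(0) = 0.
  So ∫_0^π (u')² dx = 2*π + 9*π/2 + 0 = 13*π/2.
||u||_{H^1}^2 = (5*π/2) + (13*π/2) = 9*π.


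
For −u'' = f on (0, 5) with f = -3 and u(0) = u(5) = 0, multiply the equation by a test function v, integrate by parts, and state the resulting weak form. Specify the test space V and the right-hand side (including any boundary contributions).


V = H^1_0(0, 5) (so v(0) = v(5) = 0); weak form: ∫_0^5 u'v' dx = ∫_0^5 (-3) v dx for all v ∈ V.

Multiply both sides by a test function v and integrate from 0 to 5:
  ∫_0^5 −u''(x) v(x) dx = ∫_0^5 f(x) v(x) dx.
Integrate the LHS by parts once:
  ∫_0^5 −u'' v dx = −[u'(x) v(x)]_0^5 + ∫_0^5 u'(x) v'(x) dx.
Thus ∫_0^5 u'(x) v'(x) dx = ∫_0^5 f(x) v(x) dx + [u'(x) v(x)]_0^5.
Choose V so that boundary terms are either known or forced to vanish.
u is Dirichlet: u(0) = u(5) = 0. Let V = H^1_0(0, 5); then v(0) = v(5) = 0, and [u' v]_0^5 = 0.
Weak formulation: find u (satisfying any essential BC) such that ∫_0^5 u'(x) v'(x) dx = ∫_0^5 f v dx for all v ∈ V.
Substituting f(x) = -3, the right-hand side is ∫_0^5 (-3) v dx.


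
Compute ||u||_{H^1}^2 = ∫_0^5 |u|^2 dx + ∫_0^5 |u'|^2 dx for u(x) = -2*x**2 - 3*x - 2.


||u||_{H^1}^2 = 6265

The H^1 norm (squared) on an interval (0, L) is
  ||u||_{H^1}^2 = ∫_0^L u(x)^2 dx + ∫_0^L u'(x)^2 dx.
Compute u'(x) = -4*x - 3.
Then u(x)^2 = 4*x**4 + 12*x**3 + 17*x**2 + 12*x + 4 and u'(x)^2 = 16*x**2 + 24*x + 9.
Integrate each monomial from 0 to 5 using ∫_0^5 c·x^n dx = c·5^(n+1)/(n+1):
  ∫_0^5 u(x)^2 dx = ∫_0^5 (4*x^4 + 12*x^3 + 17*x^2 + 12*x + 4) dx. Term by term:
    ∫_0^5 4*x^4 dx = 2500;  ∫_0^5 12*x^3 dx = 1875;  ∫_0^5 17*x^2 dx = 2125/3;
    ∫_0^5 12*x dx = 150;  ∫_0^5 4 dx = 20.
  Sum: 2500 + 1875 + 2125/3 + 150 + 20 = 15760/3.
  ∫_0^5 u'(x)^2 dx = ∫_0^5 (16*x^2 + 24*x + 9) dx. Term by term:
    ∫_0^5 16*x^2 dx = 2000/3;  ∫_0^5 24*x dx = 300;  ∫_0^5 9 dx = 45.
  Sum: 2000/3 + 300 + 45 = 3035/3.
Adding: ||u||_{H^1}^2 = 15760/3 + 3035/3 = 6265.


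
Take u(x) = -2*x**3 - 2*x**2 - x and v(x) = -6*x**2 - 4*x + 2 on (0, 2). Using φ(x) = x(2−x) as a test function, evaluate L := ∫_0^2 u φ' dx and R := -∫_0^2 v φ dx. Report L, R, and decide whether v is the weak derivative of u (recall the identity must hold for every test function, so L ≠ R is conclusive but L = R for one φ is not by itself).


LHS = 244/15, RHS = 184/15. No, v is not the weak derivative of u.

u(x) = -2*x**3 - 2*x**2 - x, classical derivative u'(x) = -6*x**2 - 4*x - 1.
φ(x) = x(2−x), so φ'(x) = 2 - 2*x.
Note φ(0) = φ(2) = 0, so the boundary term u·φ vanishes.
LHS = ∫_0^2 u(x) φ'(x) dx = ∫_0^2 (4*x^4 - 2*x^2 - 2*x) dx. Term by term:
  ∫_0^2 4*x^4 dx = 128/5;  ∫_0^2 -2*x^2 dx = -16/3;  ∫_0^2 -2*x dx = -4.
Sum: 128/5 − 16/3 − 4 = 244/15.
So LHS = 244/15.
∫_0^2 v(x) φ(x) dx = ∫_0^2 (6*x^4 - 8*x^3 - 10*x^2 + 4*x) dx. Term by term:
  ∫_0^2 6*x^4 dx = 192/5;  ∫_0^2 -8*x^3 dx = -32;  ∫_0^2 -10*x^2 dx = -80/3;
  ∫_0^2 4*x dx = 8.
Sum: 192/5 − 32 − 80/3 + 8 = -184/15.
So RHS = -∫_0^2 v(x) φ(x) dx = 184/15.
LHS − RHS = 4 ≠ 0, so the identity fails.
(For a valid weak derivative the identity must hold for EVERY test function, in particular this one. The failure shows v is NOT the weak derivative of u.)
Correct weak derivative would be u'(x) = -6*x**2 - 4*x - 1.


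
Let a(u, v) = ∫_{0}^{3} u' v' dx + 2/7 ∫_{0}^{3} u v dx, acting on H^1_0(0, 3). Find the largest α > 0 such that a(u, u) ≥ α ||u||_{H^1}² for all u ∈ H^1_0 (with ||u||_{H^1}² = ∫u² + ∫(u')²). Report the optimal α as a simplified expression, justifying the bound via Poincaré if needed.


α = (18/7 + π^2)/(9 + π^2)

Coercivity of a(·,·) on H^1_0(0, 3) means a(u, u) ≥ α ||u||_{H^1}² for every u ∈ H^1_0.
The interval has length L = 3, and Poincaré/coercivity depend only on L. Here a(u, u) = ∫(u')² + (2/7)·∫u².
Here 0 < c = 2/7 < 1. The condition a(u,u) ≥ α||u||_{H^1}² reads (1−α)∫(u')² ≥ (α−c)∫u². Any admissible α is ≤ 1 (rapidly oscillating u have ∫u²/∫(u')² → 0), and α = 1 would force 0 ≥ (1−c)∫u², impossible since c < 1; so 1−α > 0. By the sharp Poincaré inequality on H^1_0 of an interval of length L, ∫(u')² ≥ (π/L)²∫u² with equality for the first sine mode sin(π(x−x₀)/L) (x₀ the left endpoint), so the inequality holds for all u iff (1−α)(π/L)² ≥ α − c, i.e. α ≤ ((π/L)² + c)/((π/L)² + 1) = (1 + c(L/π)²)/(1 + (L/π)²). With (π/L)² = π^2/9 and c = 2/7, the largest admissible constant is α = ((π/L)² + c)/((π/L)² + 1).
Simplifying, α = (18/7 + π^2)/(9 + π^2).


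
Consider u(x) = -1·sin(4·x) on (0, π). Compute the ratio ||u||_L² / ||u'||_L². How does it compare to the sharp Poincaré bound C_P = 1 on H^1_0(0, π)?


||u||_L² / ||u'||_L² = 1/4 < C_P = 1.

u(x) = -1·sin(4·x), so u'(x) = -4*cos(4*x).
Writing u(x) = A·sin(kπx/L) with A = -1 and k = 4, use ∫_0^L sin²(kπx/L) dx = L/2 and ∫_0^L cos²(kπx/L) dx = L/2.
u² = 1·sin²(4·x) and (u')² = 16·cos²(4·x), and each of sin², cos² integrates to L/2 = π/2 over (0, π).
∫_0^π u² dx = π/2, so ||u||_L² = sqrt(2)*sqrt(π)/2.
∫_0^π (u')² dx = 8*π, so ||u'||_L² = 2*sqrt(2)*sqrt(π).
Ratio ||u||_L² / ||u'||_L² = 1/4.
Sharp Poincaré constant on H^1_0(0, π) is C_P = L/π = 1, achieved by sin(x).
This is the k = 4 harmonic; the ratio L/(kπ) is strictly less than C_P = L/π, consistent with the sharp inequality ||u||_L² ≤ C_P ||u'||_L².


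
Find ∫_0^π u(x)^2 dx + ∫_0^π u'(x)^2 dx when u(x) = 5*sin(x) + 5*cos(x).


||u||_{H^1(0,π)}^2 = 50*π

u'(x) = -5*sin(x) + 5*cos(x).
Expand u² and (u')² and integrate term by term on (0, π), using: for integers n ≥ 1, ∫_0^π sin²(nx) dx = ∫_0^π cos²(nx) dx = π/2; for n ≠ n', ∫_0^π sin(nx)sin(n'x) dx = ∫_0^π cos(nx)cos(n'x) dx = 0; and by product-to-sum, ∫_0^π sin(nx)cos(n'x) dx = ½∫_0^π [sin((n+n')x) + sin((n−n')x)] dx, which is 0 when n+n' is even and 2n/(n²−n'²) when n+n' is odd (it need not vanish on (0, π)).
  u² squared terms: (5)²·∫cos(x)² dx = 25·π/2 = 25*π/2;  (5)²·∫sin(x)² dx = 25·π/2 = 25*π/2.
  u² cross terms: 2·(5)·(5)·∫cos(x)·sin(x) dx = 50·(0) = 0.
  So ∫_0^π u² dx = 25*π/2 + 25*π/2 + 0 = 25*π.
  (u')² squared terms: (-5)²·∫sin(x)² dx = 25·π/2 = 25*π/2;  (5)²·∫cos(x)² dx = 25·π/2 = 25*π/2.
  (u')² cross terms: 2·(-5)·(5)·∫sin(x)·cos(x) dx = -50·(0) = 0.
  So ∫_0^π (u')² dx = 25*π/2 + 25*π/2 + 0 = 25*π.
||u||_{H^1}^2 = (25*π) + (25*π) = 50*π.


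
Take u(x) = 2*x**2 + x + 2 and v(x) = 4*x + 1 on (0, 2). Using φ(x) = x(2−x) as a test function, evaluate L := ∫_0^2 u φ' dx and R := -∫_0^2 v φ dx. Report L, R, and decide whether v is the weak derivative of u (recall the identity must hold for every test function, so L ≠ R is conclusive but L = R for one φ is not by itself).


LHS = -20/3, RHS = -20/3. Yes, v = u' weakly.

u(x) = 2*x**2 + x + 2, classical derivative u'(x) = 4*x + 1.
φ(x) = x(2−x), so φ'(x) = 2 - 2*x.
Note φ(0) = φ(2) = 0, so the boundary term u·φ vanishes.
LHS = ∫_0^2 u(x) φ'(x) dx = ∫_0^2 (-4*x^3 + 2*x^2 - 2*x + 4) dx. Term by term:
  ∫_0^2 -4*x^3 dx = -16;  ∫_0^2 2*x^2 dx = 16/3;  ∫_0^2 -2*x dx = -4;
  ∫_0^2 4 dx = 8.
Sum: -16 + 16/3 − 4 + 8 = -20/3.
So LHS = -20/3.
∫_0^2 v(x) φ(x) dx = ∫_0^2 (-4*x^3 + 7*x^2 + 2*x) dx. Term by term:
  ∫_0^2 -4*x^3 dx = -16;  ∫_0^2 7*x^2 dx = 56/3;  ∫_0^2 2*x dx = 4.
Sum: -16 + 56/3 + 4 = 20/3.
So RHS = -∫_0^2 v(x) φ(x) dx = -20/3.
LHS = RHS, so the identity holds for this test φ.
Moreover u is smooth here and v(x) = u'(x) = 4*x + 1 pointwise, so the identity holds for every test function. Hence v is the weak derivative of u.


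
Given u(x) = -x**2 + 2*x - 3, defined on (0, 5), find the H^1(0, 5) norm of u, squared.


||u||_{H^1}^2 = 1195/3

The H^1 norm (squared) on an interval (0, L) is
  ||u||_{H^1}^2 = ∫_0^L u(x)^2 dx + ∫_0^L u'(x)^2 dx.
Compute u'(x) = 2 - 2*x.
Then u(x)^2 = x**4 - 4*x**3 + 10*x**2 - 12*x + 9 and u'(x)^2 = 4*x**2 - 8*x + 4.
Integrate each monomial from 0 to 5 using ∫_0^5 c·x^n dx = c·5^(n+1)/(n+1):
  ∫_0^5 u(x)^2 dx = ∫_0^5 (x^4 - 4*x^3 + 10*x^2 - 12*x + 9) dx. Term by term:
    ∫_0^5 x^4 dx = 625;  ∫_0^5 -4*x^3 dx = -625;  ∫_0^5 10*x^2 dx = 1250/3;
    ∫_0^5 -12*x dx = -150;  ∫_0^5 9 dx = 45.
  Sum: 625 − 625 + 1250/3 − 150 + 45 = 935/3.
  ∫_0^5 u'(x)^2 dx = ∫_0^5 (4*x^2 - 8*x + 4) dx. Term by term:
    ∫_0^5 4*x^2 dx = 500/3;  ∫_0^5 -8*x dx = -100;  ∫_0^5 4 dx = 20.
  Sum: 500/3 − 100 + 20 = 260/3.
Adding: ||u||_{H^1}^2 = 935/3 + 260/3 = 1195/3.


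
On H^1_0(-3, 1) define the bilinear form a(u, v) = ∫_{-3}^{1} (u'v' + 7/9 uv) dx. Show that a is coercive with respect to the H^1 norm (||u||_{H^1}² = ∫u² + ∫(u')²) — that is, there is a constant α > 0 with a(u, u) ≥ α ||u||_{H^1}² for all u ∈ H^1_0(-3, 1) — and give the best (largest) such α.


α = (π^2 + 112/9)/(π^2 + 16)

Coercivity of a(·,·) on H^1_0(-3, 1) means a(u, u) ≥ α ||u||_{H^1}² for every u ∈ H^1_0.
The interval has length L = 4, and Poincaré/coercivity depend only on L. Here a(u, u) = ∫(u')² + (7/9)·∫u².
Here 0 < c = 7/9 < 1. The condition a(u,u) ≥ α||u||_{H^1}² reads (1−α)∫(u')² ≥ (α−c)∫u². Any admissible α is ≤ 1 (rapidly oscillating u have ∫u²/∫(u')² → 0), and α = 1 would force 0 ≥ (1−c)∫u², impossible since c < 1; so 1−α > 0. By the sharp Poincaré inequality on H^1_0 of an interval of length L, ∫(u')² ≥ (π/L)²∫u² with equality for the first sine mode sin(π(x−x₀)/L) (x₀ the left endpoint), so the inequality holds for all u iff (1−α)(π/L)² ≥ α − c, i.e. α ≤ ((π/L)² + c)/((π/L)² + 1) = (1 + c(L/π)²)/(1 + (L/π)²). With (π/L)² = π^2/16 and c = 7/9, the largest admissible constant is α = ((π/L)² + c)/((π/L)² + 1).
Simplifying, α = (π^2 + 112/9)/(π^2 + 16).


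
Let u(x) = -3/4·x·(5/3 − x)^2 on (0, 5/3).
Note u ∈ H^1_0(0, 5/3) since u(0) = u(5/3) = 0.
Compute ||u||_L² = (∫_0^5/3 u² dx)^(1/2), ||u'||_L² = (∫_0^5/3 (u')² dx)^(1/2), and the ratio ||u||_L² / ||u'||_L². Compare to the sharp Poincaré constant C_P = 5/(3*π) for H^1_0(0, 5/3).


||u||_L² / ||u'||_L² = 5*sqrt(14)/42 < C_P = 5/(3*π).

u(x) = -3/4·x·(5/3 − x)^2, so u'(x) = (5 - 9*x)*(3*x - 5)/12.
u(x) = -3/4·x·(5/3 − x)^2 vanishes at x = 0 and x = 5/3, so u ∈ H^1_0(0, 5/3). Differentiate via the product rule and integrate the resulting polynomials term by term.
  ∫_0^5/3 u² dx = ∫_0^5/3 (9*x^6/16 - 15*x^5/4 + 75*x^4/8 - 125*x^3/12 + 625*x^2/144) dx. Term by term:
    ∫_0^5/3 9*x^6/16 dx = 78125/27216;  ∫_0^5/3 -15*x^5/4 dx = -78125/5832;  ∫_0^5/3 75*x^4/8 dx = 15625/648;
    ∫_0^5/3 -125*x^3/12 dx = -78125/3888;  ∫_0^5/3 625*x^2/144 dx = 78125/11664.
  Sum: 78125/27216 − 78125/5832 + 15625/648 − 78125/3888 + 78125/11664 = 15625/81648.
  ∫_0^5/3 (u')² dx = ∫_0^5/3 (81*x^4/16 - 45*x^3/2 + 275*x^2/8 - 125*x/6 + 625/144) dx. Term by term:
    ∫_0^5/3 81*x^4/16 dx = 625/48;  ∫_0^5/3 -45*x^3/2 dx = -3125/72;  ∫_0^5/3 275*x^2/8 dx = 34375/648;
    ∫_0^5/3 -125*x/6 dx = -3125/108;  ∫_0^5/3 625/144 dx = 3125/432.
  Sum: 625/48 − 3125/72 + 34375/648 − 3125/108 + 3125/432 = 625/648.
∫_0^5/3 u² dx = 15625/81648, so ||u||_L² = 125*sqrt(7)/756.
∫_0^5/3 (u')² dx = 625/648, so ||u'||_L² = 25*sqrt(2)/36.
Ratio ||u||_L² / ||u'||_L² = 5*sqrt(14)/42.
Sharp Poincaré constant on H^1_0(0, 5/3) is C_P = L/π = 5/(3*π), achieved by sin(3*π/5·x).
A polynomial bump cannot attain the sharp Poincaré constant (only the first sine eigenfunction does), so the ratio is strictly less than C_P, consistent with ||u||_L² ≤ C_P ||u'||_L².


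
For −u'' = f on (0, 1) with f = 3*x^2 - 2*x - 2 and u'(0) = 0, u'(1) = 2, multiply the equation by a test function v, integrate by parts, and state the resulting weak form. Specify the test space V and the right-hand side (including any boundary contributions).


V = H^1(0, 1) (v unrestricted at boundary; u is determined up to an additive constant); weak form: ∫_0^1 u'v' dx = ∫_0^1 (3*x^2 - 2*x - 2) v dx + 2·v(1) for all v ∈ V.

Multiply both sides by a test function v and integrate from 0 to 1:
  ∫_0^1 −u''(x) v(x) dx = ∫_0^1 f(x) v(x) dx.
Integrate the LHS by parts once:
  ∫_0^1 −u'' v dx = −[u'(x) v(x)]_0^1 + ∫_0^1 u'(x) v'(x) dx.
Thus ∫_0^1 u'(x) v'(x) dx = ∫_0^1 f(x) v(x) dx + [u'(x) v(x)]_0^1.
Choose V so that boundary terms are either known or forced to vanish.
u has inhomogeneous Neumann u'(0) = 0, u'(1) = 2. [u' v]_0^1 = (2)·v(1) − (0)·v(0) = 2·v(1). Take V = H^1(0, 1); boundary term becomes part of RHS.
Weak formulation: find u (satisfying any essential BC) such that ∫_0^1 u'(x) v'(x) dx = ∫_0^1 f v dx + 2·v(1) for all v ∈ V (Neumann data are natural BCs: they enter the RHS as boundary terms).
Substituting f(x) = 3*x^2 - 2*x - 2, the right-hand side is ∫_0^1 (3*x^2 - 2*x - 2) v dx + 2·v(1).
Compatibility check (pure Neumann): taking v ≡ 1 ∈ V gives 0 = ∫_0^1 f dx + (2) − (0), i.e. ∫_0^1 f dx must equal u'(0) − u'(1) = -2. Indeed ∫_0^1 (3*x^2 - 2*x - 2) dx = -2, so the data are compatible. The solution is then unique only up to an additive constant (fix it e.g. by requiring ∫_0^1 u dx = 0).


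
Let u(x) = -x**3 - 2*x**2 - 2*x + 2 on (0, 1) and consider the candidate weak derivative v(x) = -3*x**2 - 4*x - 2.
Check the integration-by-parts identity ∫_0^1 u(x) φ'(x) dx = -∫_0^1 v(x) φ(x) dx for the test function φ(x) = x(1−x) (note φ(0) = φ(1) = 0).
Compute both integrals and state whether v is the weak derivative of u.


LHS = 49/60, RHS = 49/60. Yes, v = u' weakly.

u(x) = -x**3 - 2*x**2 - 2*x + 2, classical derivative u'(x) = -3*x**2 - 4*x - 2.
φ(x) = x(1−x), so φ'(x) = 1 - 2*x.
Note φ(0) = φ(1) = 0, so the boundary term u·φ vanishes.
LHS = ∫_0^1 u(x) φ'(x) dx = ∫_0^1 (2*x^4 + 3*x^3 + 2*x^2 - 6*x + 2) dx. Term by term:
  ∫_0^1 2*x^4 dx = 2/5;  ∫_0^1 3*x^3 dx = 3/4;  ∫_0^1 2*x^2 dx = 2/3;
  ∫_0^1 -6*x dx = -3;  ∫_0^1 2 dx = 2.
Sum: 2/5 + 3/4 + 2/3 − 3 + 2 = 49/60.
So LHS = 49/60.
∫_0^1 v(x) φ(x) dx = ∫_0^1 (3*x^4 + x^3 - 2*x^2 - 2*x) dx. Term by term:
  ∫_0^1 3*x^4 dx = 3/5;  ∫_0^1 x^3 dx = 1/4;  ∫_0^1 -2*x^2 dx = -2/3;
  ∫_0^1 -2*x dx = -1.
Sum: 3/5 + 1/4 − 2/3 − 1 = -49/60.
So RHS = -∫_0^1 v(x) φ(x) dx = 49/60.
LHS = RHS, so the identity holds for this test φ.
Moreover u is smooth here and v(x) = u'(x) = -3*x**2 - 4*x - 2 pointwise, so the identity holds for every test function. Hence v is the weak derivative of u.


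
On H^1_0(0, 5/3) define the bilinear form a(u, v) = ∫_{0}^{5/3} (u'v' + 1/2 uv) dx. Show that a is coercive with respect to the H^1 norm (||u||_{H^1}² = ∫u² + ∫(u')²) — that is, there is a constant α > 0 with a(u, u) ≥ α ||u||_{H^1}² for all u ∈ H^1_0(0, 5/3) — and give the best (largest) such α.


α = (25 + 18*π^2)/(2*(25 + 9*π^2))

Coercivity of a(·,·) on H^1_0(0, 5/3) means a(u, u) ≥ α ||u||_{H^1}² for every u ∈ H^1_0.
The interval has length L = 5/3, and Poincaré/coercivity depend only on L. Here a(u, u) = ∫(u')² + (1/2)·∫u².
Here 0 < c = 1/2 < 1. The condition a(u,u) ≥ α||u||_{H^1}² reads (1−α)∫(u')² ≥ (α−c)∫u². Any admissible α is ≤ 1 (rapidly oscillating u have ∫u²/∫(u')² → 0), and α = 1 would force 0 ≥ (1−c)∫u², impossible since c < 1; so 1−α > 0. By the sharp Poincaré inequality on H^1_0 of an interval of length L, ∫(u')² ≥ (π/L)²∫u² with equality for the first sine mode sin(π(x−x₀)/L) (x₀ the left endpoint), so the inequality holds for all u iff (1−α)(π/L)² ≥ α − c, i.e. α ≤ ((π/L)² + c)/((π/L)² + 1) = (1 + c(L/π)²)/(1 + (L/π)²). With (π/L)² = 9*π^2/25 and c = 1/2, the largest admissible constant is α = ((π/L)² + c)/((π/L)² + 1).
Simplifying, α = (25 + 18*π^2)/(2*(25 + 9*π^2)).


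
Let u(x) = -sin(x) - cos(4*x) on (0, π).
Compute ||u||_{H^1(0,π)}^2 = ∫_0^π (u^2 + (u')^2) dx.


||u||_{H^1(0,π)}^2 = -68/15 + 19*π/2

u'(x) = 4*sin(4*x) - cos(x).
Expand u² and (u')² and integrate term by term on (0, π), using: for integers n ≥ 1, ∫_0^π sin²(nx) dx = ∫_0^π cos²(nx) dx = π/2; for n ≠ n', ∫_0^π sin(nx)sin(n'x) dx = ∫_0^π cos(nx)cos(n'x) dx = 0; and by product-to-sum, ∫_0^π sin(nx)cos(n'x) dx = ½∫_0^π [sin((n+n')x) + sin((n−n')x)] dx, which is 0 when n+n' is even and 2n/(n²−n'²) when n+n' is odd (it need not vanish on (0, π)).
  u² squared terms: (-1)²·∫cos(4x)² dx = 1·π/2 = π/2;  (-1)²·∫sin(x)² dx = 1·π/2 = π/2.
  u² cross terms: 2·(-1)·(-1)·∫cos(4x)·sin(x) dx = 2·(-2/15) = -4/15.
  So ∫_0^π u² dx = π/2 + π/2 − 4/15 = -4/15 + π.
  (u')² squared terms: (-1)²·∫cos(x)² dx = 1·π/2 = π/2;  (4)²·∫sin(4x)² dx = 16·π/2 = 8*π.
  (u')² cross terms: 2·(-1)·(4)·∫cos(x)·sin(4x) dx = -8·(8/15) = -64/15.
  So ∫_0^π (u')² dx = π/2 + 8*π − 64/15 = -64/15 + 17*π/2.
||u||_{H^1}^2 = (-4/15 + π) + (-64/15 + 17*π/2) = -68/15 + 19*π/2.


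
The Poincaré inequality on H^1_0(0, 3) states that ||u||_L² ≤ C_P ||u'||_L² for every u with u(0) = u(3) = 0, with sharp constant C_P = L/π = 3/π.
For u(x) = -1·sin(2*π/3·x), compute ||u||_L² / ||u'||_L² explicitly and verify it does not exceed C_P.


||u||_L² / ||u'||_L² = 3/(2*π) < C_P = 3/π.

u(x) = -1·sin(2*π/3·x), so u'(x) = -2*π*cos(2*π*x/3)/3.
Writing u(x) = A·sin(kπx/L) with A = -1 and k = 2, use ∫_0^L sin²(kπx/L) dx = L/2 and ∫_0^L cos²(kπx/L) dx = L/2.
u² = 1·sin²(2*π/3·x) and (u')² = 4*π^2/9·cos²(2*π/3·x), and each of sin², cos² integrates to L/2 = 3/2 over (0, 3).
∫_0^3 u² dx = 3/2, so ||u||_L² = sqrt(6)/2.
∫_0^3 (u')² dx = 2*π^2/3, so ||u'||_L² = sqrt(6)*π/3.
Ratio ||u||_L² / ||u'||_L² = 3/(2*π).
Sharp Poincaré constant on H^1_0(0, 3) is C_P = L/π = 3/π, achieved by sin(π/3·x).
This is the k = 2 harmonic; the ratio L/(kπ) is strictly less than C_P = L/π, consistent with the sharp inequality ||u||_L² ≤ C_P ||u'||_L².


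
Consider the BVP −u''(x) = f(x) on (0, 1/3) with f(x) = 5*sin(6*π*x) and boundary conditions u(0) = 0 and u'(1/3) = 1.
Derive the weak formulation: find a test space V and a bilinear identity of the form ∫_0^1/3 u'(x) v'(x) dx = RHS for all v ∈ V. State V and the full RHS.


V = {v ∈ H^1(0, 1/3) : v(0) = 0} (test functions vanish at x = 0 where u is specified); weak form: ∫_0^1/3 u'v' dx = ∫_0^1/3 (5*sin(6*π*x)) v dx + v(1/3) for all v ∈ V.

Multiply both sides by a test function v and integrate from 0 to 1/3:
  ∫_0^1/3 −u''(x) v(x) dx = ∫_0^1/3 f(x) v(x) dx.
Integrate the LHS by parts once:
  ∫_0^1/3 −u'' v dx = −[u'(x) v(x)]_0^1/3 + ∫_0^1/3 u'(x) v'(x) dx.
Thus ∫_0^1/3 u'(x) v'(x) dx = ∫_0^1/3 f(x) v(x) dx + [u'(x) v(x)]_0^1/3.
Choose V so that boundary terms are either known or forced to vanish.
Mixed BC: u(0) = 0 (Dirichlet) and u'(1/3) = 1 (Neumann). Define V = {v ∈ H^1(0, 1/3) : v(0) = 0}. Then [u' v]_0^1/3 = u'(1/3)·v(1/3) − u'(0)·0 = v(1/3).
Weak formulation: find u (satisfying any essential BC) such that ∫_0^1/3 u'(x) v'(x) dx = ∫_0^1/3 f v dx + v(1/3) for all v ∈ V (Dirichlet at 0 absorbed into V; Neumann datum at x = 1/3 contributes the boundary term).
Substituting f(x) = 5*sin(6*π*x), the right-hand side is ∫_0^1/3 (5*sin(6*π*x)) v dx + v(1/3).


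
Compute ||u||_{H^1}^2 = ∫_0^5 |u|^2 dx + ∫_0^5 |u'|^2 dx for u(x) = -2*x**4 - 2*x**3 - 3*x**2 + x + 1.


||u||_{H^1}^2 = 316683385/126

The H^1 norm (squared) on an interval (0, L) is
  ||u||_{H^1}^2 = ∫_0^L u(x)^2 dx + ∫_0^L u'(x)^2 dx.
Compute u'(x) = -8*x**3 - 6*x**2 - 6*x + 1.
Then u(x)^2 = 4*x**8 + 8*x**7 + 16*x**6 + 8*x**5 + x**4 - 10*x**3 - 5*x**2 + 2*x + 1 and u'(x)^2 = 64*x**6 + 96*x**5 + 132*x**4 + 56*x**3 + 24*x**2 - 12*x + 1.
Integrate each monomial from 0 to 5 using ∫_0^5 c·x^n dx = c·5^(n+1)/(n+1):
  ∫_0^5 u(x)^2 dx = ∫_0^5 (4*x^8 + 8*x^7 + 16*x^6 + 8*x^5 + x^4 - 10*x^3 - 5*x^2 + 2*x + 1) dx. Term by term:
    ∫_0^5 4*x^8 dx = 7812500/9;  ∫_0^5 8*x^7 dx = 390625;  ∫_0^5 16*x^6 dx = 1250000/7;
    ∫_0^5 8*x^5 dx = 62500/3;  ∫_0^5 x^4 dx = 625;  ∫_0^5 -10*x^3 dx = -3125/2;
    ∫_0^5 -5*x^2 dx = -625/3;  ∫_0^5 2*x dx = 25;  ∫_0^5 1 dx = 5.
  Sum: 7812500/9 + 390625 + 1250000/7 + 62500/3 + 625 − 3125/2 − 625/3 + 25 + 5 = 183578155/126.
  ∫_0^5 u'(x)^2 dx = ∫_0^5 (64*x^6 + 96*x^5 + 132*x^4 + 56*x^3 + 24*x^2 - 12*x + 1) dx. Term by term:
    ∫_0^5 64*x^6 dx = 5000000/7;  ∫_0^5 96*x^5 dx = 250000;  ∫_0^5 132*x^4 dx = 82500;
    ∫_0^5 56*x^3 dx = 8750;  ∫_0^5 24*x^2 dx = 1000;  ∫_0^5 -12*x dx = -150;
    ∫_0^5 1 dx = 5.
  Sum: 5000000/7 + 250000 + 82500 + 8750 + 1000 − 150 + 5 = 7394735/7.
Adding: ||u||_{H^1}^2 = 183578155/126 + 7394735/7 = 316683385/126.
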